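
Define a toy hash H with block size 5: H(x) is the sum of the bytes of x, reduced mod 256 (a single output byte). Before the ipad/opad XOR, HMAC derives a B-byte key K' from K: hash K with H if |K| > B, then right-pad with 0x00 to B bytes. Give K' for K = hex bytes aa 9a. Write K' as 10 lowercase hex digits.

aa9a000000

Key hex bytes aa 9a is 2 bytes ≤ B = 5; zero-pad to 5 bytes: K' = aa 9a 00 00 00.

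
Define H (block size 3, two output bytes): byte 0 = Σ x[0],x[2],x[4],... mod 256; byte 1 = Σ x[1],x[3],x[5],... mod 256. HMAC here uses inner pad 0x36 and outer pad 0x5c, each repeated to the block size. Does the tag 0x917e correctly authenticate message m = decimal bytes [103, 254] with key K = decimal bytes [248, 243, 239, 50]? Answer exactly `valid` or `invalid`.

valid

Key decimal bytes [248, 243, 239, 50] = f8 f3 ef 32 is 4 bytes > B = 3, so hash it first: H(key) = e7 25, then zero-pad to 3 bytes: K' = e7 25 00.
K' ⊕ ipad = d1 13 36; K' ⊕ opad = bb 79 5c.
Inner hash: even-index sum = 517 mod 256 = 5; odd-index sum = 122 mod 256 = 122 → 05 7a.
Outer hash (recomputed tag): even-index sum = 401 mod 256 = 145; odd-index sum = 126 mod 256 = 126 → 91 7e.
Recomputed tag = 917e; claimed = 917e → match.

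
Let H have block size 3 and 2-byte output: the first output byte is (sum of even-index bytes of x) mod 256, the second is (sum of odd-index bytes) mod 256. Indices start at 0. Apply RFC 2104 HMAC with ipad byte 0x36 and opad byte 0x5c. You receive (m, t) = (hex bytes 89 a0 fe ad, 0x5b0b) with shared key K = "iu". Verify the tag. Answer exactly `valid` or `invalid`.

valid

Key "iu" = 69 75 is 2 bytes ≤ B = 3; zero-pad to 3 bytes: K' = 69 75 00.
K' ⊕ ipad = 5f 43 36; K' ⊕ opad = 35 29 5c.
Inner hash: even-index sum = 482 mod 256 = 226; odd-index sum = 458 mod 256 = 202 → e2 ca.
Outer hash (recomputed tag): even-index sum = 347 mod 256 = 91; odd-index sum = 267 mod 256 = 11 → 5b 0b.
Recomputed tag = 5b0b; claimed = 5b0b → match.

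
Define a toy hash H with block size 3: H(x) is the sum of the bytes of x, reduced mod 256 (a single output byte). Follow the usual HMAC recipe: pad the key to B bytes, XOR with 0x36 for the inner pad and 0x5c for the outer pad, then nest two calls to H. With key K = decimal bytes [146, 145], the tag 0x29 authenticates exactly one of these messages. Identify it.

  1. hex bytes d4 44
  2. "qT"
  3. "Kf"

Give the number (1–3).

3

Key decimal bytes [146, 145] = 92 91 is 2 bytes ≤ B = 3; zero-pad to 3 bytes: K' = 92 91 00.
K' ⊕ ipad = a4 a7 36; K' ⊕ opad = ce cd 5c.
m1: inner = H(a4 a7 36 d4 44) = 99; tag = H(ce cd 5c 99) = 90
m2: inner = H(a4 a7 36 71 54) = 46; tag = H(ce cd 5c 46) = 3d
m3: inner = H(a4 a7 36 4b 66) = 32; tag = H(ce cd 5c 32) = 29 ← matches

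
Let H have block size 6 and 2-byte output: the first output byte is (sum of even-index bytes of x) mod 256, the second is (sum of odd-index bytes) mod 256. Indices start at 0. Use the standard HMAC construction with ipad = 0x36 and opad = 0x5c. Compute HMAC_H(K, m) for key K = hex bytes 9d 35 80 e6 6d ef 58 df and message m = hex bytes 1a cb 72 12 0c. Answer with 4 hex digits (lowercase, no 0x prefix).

Key hex bytes 9d 35 80 e6 6d ef 58 df is 8 bytes > B = 6, so hash it first: H(key) = e2 e9, then zero-pad to 6 bytes: K' = e2 e9 00 00 00 00.
K' ⊕ ipad = d4 df 36 36 36 36.  K' ⊕ opad = be b5 5c 5c 5c 5c.
Inner input = (K'⊕ipad) ∥ m = d4 df 36 36 36 36 ∥ 1a cb 72 12 0c.
Inner hash: even-index sum = 472 mod 256 = 216; odd-index sum = 552 mod 256 = 40 → d8 28.
Outer input = (K'⊕opad) ∥ inner = be b5 5c 5c 5c 5c ∥ d8 28.
Outer hash (tag): even-index sum = 590 mod 256 = 78; odd-index sum = 405 mod 256 = 149 → 4e 95.

4e95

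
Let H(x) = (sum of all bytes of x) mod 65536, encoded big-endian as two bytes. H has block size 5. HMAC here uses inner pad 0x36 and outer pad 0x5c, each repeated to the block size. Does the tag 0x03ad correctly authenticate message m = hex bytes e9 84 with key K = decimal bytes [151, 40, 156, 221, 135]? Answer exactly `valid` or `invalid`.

Key decimal bytes [151, 40, 156, 221, 135] = 97 28 9c dd 87 is exactly B = 5 bytes: K' = 97 28 9c dd 87.
K' ⊕ ipad = a1 1e aa eb b1; K' ⊕ opad = cb 74 c0 81 db.
Inner hash: sum = 161+30+170+235+177+233+132 = 1138 → 04 72.
Outer hash (recomputed tag): sum = 203+116+192+129+219+4+114 = 977 → 03 d1.
Recomputed tag = 03d1; claimed = 03ad → mismatch.

invalid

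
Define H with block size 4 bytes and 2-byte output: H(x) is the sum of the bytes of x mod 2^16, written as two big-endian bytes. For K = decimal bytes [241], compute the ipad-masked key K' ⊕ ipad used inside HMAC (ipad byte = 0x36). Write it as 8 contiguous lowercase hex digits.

Key decimal bytes [241] = f1 is 1 byte ≤ B = 4; zero-pad to 4 bytes: K' = f1 00 00 00.
XOR each byte with 0x36: f1⊕36=c7, 00⊕36=36, 00⊕36=36, 00⊕36=36.

c7363636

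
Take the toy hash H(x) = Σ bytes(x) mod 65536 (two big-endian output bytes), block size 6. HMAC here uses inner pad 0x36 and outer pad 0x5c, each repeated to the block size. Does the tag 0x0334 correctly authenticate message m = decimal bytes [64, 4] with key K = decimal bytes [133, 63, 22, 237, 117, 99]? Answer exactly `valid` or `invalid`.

Key decimal bytes [133, 63, 22, 237, 117, 99] = 85 3f 16 ed 75 63 is exactly B = 6 bytes: K' = 85 3f 16 ed 75 63.
K' ⊕ ipad = b3 09 20 db 43 55; K' ⊕ opad = d9 63 4a b1 29 3f.
Inner hash: sum = 179+9+32+219+67+85+64+4 = 659 → 02 93.
Outer hash (recomputed tag): sum = 217+99+74+177+41+63+2+147 = 820 → 03 34.
Recomputed tag = 0334; claimed = 0334 → match.

valid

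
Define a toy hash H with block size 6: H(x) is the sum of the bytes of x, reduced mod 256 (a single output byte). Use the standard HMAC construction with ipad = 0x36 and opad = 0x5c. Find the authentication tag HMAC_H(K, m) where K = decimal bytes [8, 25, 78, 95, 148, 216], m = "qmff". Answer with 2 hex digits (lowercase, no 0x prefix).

82

Key decimal bytes [8, 25, 78, 95, 148, 216] = 08 19 4e 5f 94 d8 is exactly B = 6 bytes: K' = 08 19 4e 5f 94 d8.
K' ⊕ ipad = 3e 2f 78 69 a2 ee.  K' ⊕ opad = 54 45 12 03 c8 84.
Inner input = (K'⊕ipad) ∥ m = 3e 2f 78 69 a2 ee ∥ 71 6d 66 66.
Inner hash: sum = 62+47+120+105+162+238+113+109+102+102 = 1160; mod 256 = 136 → 88.
Outer input = (K'⊕opad) ∥ inner = 54 45 12 03 c8 84 ∥ 88.
Outer hash (tag): sum = 84+69+18+3+200+132+136 = 642; mod 256 = 130 → 82.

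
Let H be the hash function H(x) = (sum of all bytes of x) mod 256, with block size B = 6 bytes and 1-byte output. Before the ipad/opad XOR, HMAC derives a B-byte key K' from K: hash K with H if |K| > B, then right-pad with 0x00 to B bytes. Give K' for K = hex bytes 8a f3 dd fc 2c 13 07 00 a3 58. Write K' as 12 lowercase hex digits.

970000000000

|K| = 10 > B = 6, so first hash the key.
H(K): sum = 138+243+221+252+44+19+7+0+163+88 = 1175; mod 256 = 151 → 97.
Zero-pad H(K) = 97 to 6 bytes: K' = 97 00 00 00 00 00.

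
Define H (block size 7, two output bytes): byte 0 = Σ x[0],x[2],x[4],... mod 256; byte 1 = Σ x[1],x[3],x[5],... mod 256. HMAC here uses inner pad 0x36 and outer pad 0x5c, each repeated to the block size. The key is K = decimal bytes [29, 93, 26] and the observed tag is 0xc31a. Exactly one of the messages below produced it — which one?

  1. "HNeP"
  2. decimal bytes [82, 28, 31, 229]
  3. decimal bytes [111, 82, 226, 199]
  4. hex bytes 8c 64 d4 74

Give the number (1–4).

1

Key decimal bytes [29, 93, 26] = 1d 5d 1a is 3 bytes ≤ B = 7; zero-pad to 7 bytes: K' = 1d 5d 1a 00 00 00 00.
K' ⊕ ipad = 2b 6b 2c 36 36 36 36; K' ⊕ opad = 41 01 46 5c 5c 5c 5c.
m1: inner = H(2b 6b 2c 36 36 36 36 48 4e 65 50) = 61 84; tag = H(41 01 46 5c 5c 5c 5c 61 84) = c31a ← matches
m2: inner = H(2b 6b 2c 36 36 36 36 52 1c 1f e5) = c4 48; tag = H(41 01 46 5c 5c 5c 5c c4 48) = 877d
m3: inner = H(2b 6b 2c 36 36 36 36 6f 52 e2 c7) = dc 28; tag = H(41 01 46 5c 5c 5c 5c dc 28) = 6795
m4: inner = H(2b 6b 2c 36 36 36 36 8c 64 d4 74) = 9b 37; tag = H(41 01 46 5c 5c 5c 5c 9b 37) = 7654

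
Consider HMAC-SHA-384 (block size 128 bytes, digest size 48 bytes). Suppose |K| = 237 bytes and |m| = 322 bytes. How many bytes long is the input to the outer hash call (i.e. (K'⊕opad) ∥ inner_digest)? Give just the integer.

176

Key is 237 > 128 bytes, so it is hashed to 48 bytes then zero-padded to 128: |K'| = 128.
Outer input = (K'⊕opad) ∥ H(inner) → 128 + 48 = 176 bytes.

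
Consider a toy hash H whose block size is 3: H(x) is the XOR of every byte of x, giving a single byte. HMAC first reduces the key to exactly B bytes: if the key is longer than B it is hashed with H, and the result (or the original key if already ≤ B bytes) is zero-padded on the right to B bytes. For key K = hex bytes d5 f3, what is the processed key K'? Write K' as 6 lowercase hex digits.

Key hex bytes d5 f3 is 2 bytes ≤ B = 3; zero-pad to 3 bytes: K' = d5 f3 00.

d5f300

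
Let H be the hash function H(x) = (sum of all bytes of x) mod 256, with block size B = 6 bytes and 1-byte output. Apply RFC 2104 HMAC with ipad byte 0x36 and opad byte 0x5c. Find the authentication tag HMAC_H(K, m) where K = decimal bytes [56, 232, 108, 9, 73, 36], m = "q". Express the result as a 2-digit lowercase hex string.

b1

Key decimal bytes [56, 232, 108, 9, 73, 36] = 38 e8 6c 09 49 24 is exactly B = 6 bytes: K' = 38 e8 6c 09 49 24.
K' ⊕ ipad = 0e de 5a 3f 7f 12.  K' ⊕ opad = 64 b4 30 55 15 78.
Inner input = (K'⊕ipad) ∥ m = 0e de 5a 3f 7f 12 ∥ 71.
Inner hash: sum = 14+222+90+63+127+18+113 = 647; mod 256 = 135 → 87.
Outer input = (K'⊕opad) ∥ inner = 64 b4 30 55 15 78 ∥ 87.
Outer hash (tag): sum = 100+180+48+85+21+120+135 = 689; mod 256 = 177 → b1.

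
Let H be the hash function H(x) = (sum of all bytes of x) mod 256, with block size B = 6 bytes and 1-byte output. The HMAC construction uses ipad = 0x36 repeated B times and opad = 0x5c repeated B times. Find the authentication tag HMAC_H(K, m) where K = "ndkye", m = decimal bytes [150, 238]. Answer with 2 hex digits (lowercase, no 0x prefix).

be

Key "ndkye" = 6e 64 6b 79 65 is 5 bytes ≤ B = 6; zero-pad to 6 bytes: K' = 6e 64 6b 79 65 00.
K' ⊕ ipad = 58 52 5d 4f 53 36.  K' ⊕ opad = 32 38 37 25 39 5c.
Inner input = (K'⊕ipad) ∥ m = 58 52 5d 4f 53 36 ∥ 96 ee.
Inner hash: sum = 88+82+93+79+83+54+150+238 = 867; mod 256 = 99 → 63.
Outer input = (K'⊕opad) ∥ inner = 32 38 37 25 39 5c ∥ 63.
Outer hash (tag): sum = 50+56+55+37+57+92+99 = 446; mod 256 = 190 → be.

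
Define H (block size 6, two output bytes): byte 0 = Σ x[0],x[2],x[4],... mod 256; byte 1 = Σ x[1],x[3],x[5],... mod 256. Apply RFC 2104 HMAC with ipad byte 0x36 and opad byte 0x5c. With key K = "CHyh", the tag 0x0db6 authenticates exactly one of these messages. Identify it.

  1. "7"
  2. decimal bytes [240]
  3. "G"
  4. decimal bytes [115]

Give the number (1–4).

4

Key "CHyh" = 43 48 79 68 is 4 bytes ≤ B = 6; zero-pad to 6 bytes: K' = 43 48 79 68 00 00.
K' ⊕ ipad = 75 7e 4f 5e 36 36; K' ⊕ opad = 1f 14 25 34 5c 5c.
m1: inner = H(75 7e 4f 5e 36 36 37) = 31 12; tag = H(1f 14 25 34 5c 5c 31 12) = d1b6
m2: inner = H(75 7e 4f 5e 36 36 f0) = ea 12; tag = H(1f 14 25 34 5c 5c ea 12) = 8ab6
m3: inner = H(75 7e 4f 5e 36 36 47) = 41 12; tag = H(1f 14 25 34 5c 5c 41 12) = e1b6
m4: inner = H(75 7e 4f 5e 36 36 73) = 6d 12; tag = H(1f 14 25 34 5c 5c 6d 12) = 0db6 ← matches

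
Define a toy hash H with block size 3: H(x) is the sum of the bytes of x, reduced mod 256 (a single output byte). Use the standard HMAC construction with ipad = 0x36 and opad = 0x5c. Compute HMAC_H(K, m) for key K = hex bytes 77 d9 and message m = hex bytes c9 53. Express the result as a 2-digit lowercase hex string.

Key hex bytes 77 d9 is 2 bytes ≤ B = 3; zero-pad to 3 bytes: K' = 77 d9 00.
K' ⊕ ipad = 41 ef 36.  K' ⊕ opad = 2b 85 5c.
Inner input = (K'⊕ipad) ∥ m = 41 ef 36 ∥ c9 53.
Inner hash: sum = 65+239+54+201+83 = 642; mod 256 = 130 → 82.
Outer input = (K'⊕opad) ∥ inner = 2b 85 5c ∥ 82.
Outer hash (tag): sum = 43+133+92+130 = 398; mod 256 = 142 → 8e.

8e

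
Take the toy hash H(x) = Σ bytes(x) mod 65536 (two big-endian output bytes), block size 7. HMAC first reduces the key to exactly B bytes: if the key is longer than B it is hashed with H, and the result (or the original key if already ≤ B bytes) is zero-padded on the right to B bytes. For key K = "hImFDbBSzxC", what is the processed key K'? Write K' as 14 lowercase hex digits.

03d40000000000

|K| = 11 > B = 7, so first hash the key.
H(K): sum = 104+73+109+70+68+98+66+83+122+120+67 = 980 → 03 d4.
Zero-pad H(K) = 03 d4 to 7 bytes: K' = 03 d4 00 00 00 00 00.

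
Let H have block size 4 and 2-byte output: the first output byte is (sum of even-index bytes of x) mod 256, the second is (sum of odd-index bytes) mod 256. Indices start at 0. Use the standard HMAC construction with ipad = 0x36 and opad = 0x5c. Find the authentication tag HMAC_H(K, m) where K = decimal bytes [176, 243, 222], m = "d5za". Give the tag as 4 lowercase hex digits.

ba9c

Key decimal bytes [176, 243, 222] = b0 f3 de is 3 bytes ≤ B = 4; zero-pad to 4 bytes: K' = b0 f3 de 00.
K' ⊕ ipad = 86 c5 e8 36.  K' ⊕ opad = ec af 82 5c.
Inner input = (K'⊕ipad) ∥ m = 86 c5 e8 36 ∥ 64 35 7a 61.
Inner hash: even-index sum = 588 mod 256 = 76; odd-index sum = 401 mod 256 = 145 → 4c 91.
Outer input = (K'⊕opad) ∥ inner = ec af 82 5c ∥ 4c 91.
Outer hash (tag): even-index sum = 442 mod 256 = 186; odd-index sum = 412 mod 256 = 156 → ba 9c.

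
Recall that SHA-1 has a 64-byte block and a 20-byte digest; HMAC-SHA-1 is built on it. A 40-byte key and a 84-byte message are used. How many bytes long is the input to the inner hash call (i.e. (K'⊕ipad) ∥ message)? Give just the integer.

Key is 40 ≤ 64 bytes, zero-padded: |K'| = 64.
Inner input = (K'⊕ipad) ∥ m → 64 + 84 = 148 bytes.

148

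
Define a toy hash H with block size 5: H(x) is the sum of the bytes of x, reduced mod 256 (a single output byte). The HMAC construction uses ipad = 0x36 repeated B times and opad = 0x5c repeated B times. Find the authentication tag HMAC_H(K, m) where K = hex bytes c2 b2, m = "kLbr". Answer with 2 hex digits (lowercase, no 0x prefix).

Key hex bytes c2 b2 is 2 bytes ≤ B = 5; zero-pad to 5 bytes: K' = c2 b2 00 00 00.
K' ⊕ ipad = f4 84 36 36 36.  K' ⊕ opad = 9e ee 5c 5c 5c.
Inner input = (K'⊕ipad) ∥ m = f4 84 36 36 36 ∥ 6b 4c 62 72.
Inner hash: sum = 244+132+54+54+54+107+76+98+114 = 933; mod 256 = 165 → a5.
Outer input = (K'⊕opad) ∥ inner = 9e ee 5c 5c 5c ∥ a5.
Outer hash (tag): sum = 158+238+92+92+92+165 = 837; mod 256 = 69 → 45.

45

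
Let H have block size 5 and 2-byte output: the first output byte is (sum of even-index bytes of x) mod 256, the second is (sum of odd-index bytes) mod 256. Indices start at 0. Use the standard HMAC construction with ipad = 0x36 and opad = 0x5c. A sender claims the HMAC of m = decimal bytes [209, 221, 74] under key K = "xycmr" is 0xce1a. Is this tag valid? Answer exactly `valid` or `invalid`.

Key "xycmr" = 78 79 63 6d 72 is exactly B = 5 bytes: K' = 78 79 63 6d 72.
K' ⊕ ipad = 4e 4f 55 5b 44; K' ⊕ opad = 24 25 3f 31 2e.
Inner hash: even-index sum = 452 mod 256 = 196; odd-index sum = 453 mod 256 = 197 → c4 c5.
Outer hash (recomputed tag): even-index sum = 342 mod 256 = 86; odd-index sum = 282 mod 256 = 26 → 56 1a.
Recomputed tag = 561a; claimed = ce1a → mismatch.

invalid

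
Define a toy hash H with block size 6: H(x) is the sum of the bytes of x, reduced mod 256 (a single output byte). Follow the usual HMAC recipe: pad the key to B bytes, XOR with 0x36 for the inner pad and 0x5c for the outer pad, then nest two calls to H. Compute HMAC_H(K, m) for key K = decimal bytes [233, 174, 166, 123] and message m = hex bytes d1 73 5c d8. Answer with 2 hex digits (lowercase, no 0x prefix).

Key decimal bytes [233, 174, 166, 123] = e9 ae a6 7b is 4 bytes ≤ B = 6; zero-pad to 6 bytes: K' = e9 ae a6 7b 00 00.
K' ⊕ ipad = df 98 90 4d 36 36.  K' ⊕ opad = b5 f2 fa 27 5c 5c.
Inner input = (K'⊕ipad) ∥ m = df 98 90 4d 36 36 ∥ d1 73 5c d8.
Inner hash: sum = 223+152+144+77+54+54+209+115+92+216 = 1336; mod 256 = 56 → 38.
Outer input = (K'⊕opad) ∥ inner = b5 f2 fa 27 5c 5c ∥ 38.
Outer hash (tag): sum = 181+242+250+39+92+92+56 = 952; mod 256 = 184 → b8.

b8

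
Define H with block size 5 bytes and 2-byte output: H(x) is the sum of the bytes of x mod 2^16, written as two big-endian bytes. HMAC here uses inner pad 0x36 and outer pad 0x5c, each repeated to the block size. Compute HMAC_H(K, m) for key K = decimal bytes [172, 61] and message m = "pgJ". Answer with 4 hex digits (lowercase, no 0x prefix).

02cf

Key decimal bytes [172, 61] = ac 3d is 2 bytes ≤ B = 5; zero-pad to 5 bytes: K' = ac 3d 00 00 00.
K' ⊕ ipad = 9a 0b 36 36 36.  K' ⊕ opad = f0 61 5c 5c 5c.
Inner input = (K'⊕ipad) ∥ m = 9a 0b 36 36 36 ∥ 70 67 4a.
Inner hash: sum = 154+11+54+54+54+112+103+74 = 616 → 02 68.
Outer input = (K'⊕opad) ∥ inner = f0 61 5c 5c 5c ∥ 02 68.
Outer hash (tag): sum = 240+97+92+92+92+2+104 = 719 → 02 cf.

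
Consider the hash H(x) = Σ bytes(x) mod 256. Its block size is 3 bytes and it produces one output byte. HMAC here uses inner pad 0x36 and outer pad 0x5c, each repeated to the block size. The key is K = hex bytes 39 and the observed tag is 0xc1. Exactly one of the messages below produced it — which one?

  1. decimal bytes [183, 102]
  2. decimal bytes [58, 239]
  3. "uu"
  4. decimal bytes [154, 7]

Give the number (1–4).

2

Key hex bytes 39 is 1 byte ≤ B = 3; zero-pad to 3 bytes: K' = 39 00 00.
K' ⊕ ipad = 0f 36 36; K' ⊕ opad = 65 5c 5c.
m1: inner = H(0f 36 36 b7 66) = 98; tag = H(65 5c 5c 98) = b5
m2: inner = H(0f 36 36 3a ef) = a4; tag = H(65 5c 5c a4) = c1 ← matches
m3: inner = H(0f 36 36 75 75) = 65; tag = H(65 5c 5c 65) = 82
m4: inner = H(0f 36 36 9a 07) = 1c; tag = H(65 5c 5c 1c) = 39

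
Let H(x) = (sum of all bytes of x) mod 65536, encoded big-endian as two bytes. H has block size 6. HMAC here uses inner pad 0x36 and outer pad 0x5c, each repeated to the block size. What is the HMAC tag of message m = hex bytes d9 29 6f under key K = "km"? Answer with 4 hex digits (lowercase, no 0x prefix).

01dc

Key "km" = 6b 6d is 2 bytes ≤ B = 6; zero-pad to 6 bytes: K' = 6b 6d 00 00 00 00.
K' ⊕ ipad = 5d 5b 36 36 36 36.  K' ⊕ opad = 37 31 5c 5c 5c 5c.
Inner input = (K'⊕ipad) ∥ m = 5d 5b 36 36 36 36 ∥ d9 29 6f.
Inner hash: sum = 93+91+54+54+54+54+217+41+111 = 769 → 03 01.
Outer input = (K'⊕opad) ∥ inner = 37 31 5c 5c 5c 5c ∥ 03 01.
Outer hash (tag): sum = 55+49+92+92+92+92+3+1 = 476 → 01 dc.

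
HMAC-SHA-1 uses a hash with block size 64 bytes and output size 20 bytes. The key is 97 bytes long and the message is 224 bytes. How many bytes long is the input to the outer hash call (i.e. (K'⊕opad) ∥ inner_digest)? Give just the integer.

84

Key is 97 > 64 bytes, so it is hashed to 20 bytes then zero-padded to 64: |K'| = 64.
Outer input = (K'⊕opad) ∥ H(inner) → 64 + 20 = 84 bytes.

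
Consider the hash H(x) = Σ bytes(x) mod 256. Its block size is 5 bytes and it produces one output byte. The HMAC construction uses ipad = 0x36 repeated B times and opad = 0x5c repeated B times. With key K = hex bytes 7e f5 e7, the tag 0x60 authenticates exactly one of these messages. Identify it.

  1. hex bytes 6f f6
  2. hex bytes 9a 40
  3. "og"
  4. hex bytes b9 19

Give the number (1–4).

Key hex bytes 7e f5 e7 is 3 bytes ≤ B = 5; zero-pad to 5 bytes: K' = 7e f5 e7 00 00.
K' ⊕ ipad = 48 c3 d1 36 36; K' ⊕ opad = 22 a9 bb 5c 5c.
m1: inner = H(48 c3 d1 36 36 6f f6) = ad; tag = H(22 a9 bb 5c 5c ad) = eb
m2: inner = H(48 c3 d1 36 36 9a 40) = 22; tag = H(22 a9 bb 5c 5c 22) = 60 ← matches
m3: inner = H(48 c3 d1 36 36 6f 67) = 1e; tag = H(22 a9 bb 5c 5c 1e) = 5c
m4: inner = H(48 c3 d1 36 36 b9 19) = 1a; tag = H(22 a9 bb 5c 5c 1a) = 58

2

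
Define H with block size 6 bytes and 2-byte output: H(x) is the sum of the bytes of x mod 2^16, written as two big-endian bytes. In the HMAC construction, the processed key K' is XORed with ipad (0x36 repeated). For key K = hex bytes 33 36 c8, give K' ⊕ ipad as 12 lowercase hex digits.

0500fe363636

Key hex bytes 33 36 c8 is 3 bytes ≤ B = 6; zero-pad to 6 bytes: K' = 33 36 c8 00 00 00.
XOR each byte with 0x36: 33⊕36=05, 36⊕36=00, c8⊕36=fe, 00⊕36=36, 00⊕36=36, 00⊕36=36.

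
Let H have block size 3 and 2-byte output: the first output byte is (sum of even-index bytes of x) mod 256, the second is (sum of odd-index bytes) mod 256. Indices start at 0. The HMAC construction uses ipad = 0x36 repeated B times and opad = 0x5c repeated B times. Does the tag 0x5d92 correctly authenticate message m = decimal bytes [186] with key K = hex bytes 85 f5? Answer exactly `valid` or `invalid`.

Key hex bytes 85 f5 is 2 bytes ≤ B = 3; zero-pad to 3 bytes: K' = 85 f5 00.
K' ⊕ ipad = b3 c3 36; K' ⊕ opad = d9 a9 5c.
Inner hash: even-index sum = 233 mod 256 = 233; odd-index sum = 381 mod 256 = 125 → e9 7d.
Outer hash (recomputed tag): even-index sum = 434 mod 256 = 178; odd-index sum = 402 mod 256 = 146 → b2 92.
Recomputed tag = b292; claimed = 5d92 → mismatch.

invalid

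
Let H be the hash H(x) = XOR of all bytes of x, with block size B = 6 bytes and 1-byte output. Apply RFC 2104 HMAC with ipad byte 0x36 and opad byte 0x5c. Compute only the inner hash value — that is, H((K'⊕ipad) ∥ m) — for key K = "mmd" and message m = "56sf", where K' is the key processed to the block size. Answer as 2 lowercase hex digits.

Key "mmd" = 6d 6d 64 is 3 bytes ≤ B = 6; zero-pad to 6 bytes: K' = 6d 6d 64 00 00 00.
K' ⊕ ipad = 5b 5b 52 36 36 36.
Inner input = 5b 5b 52 36 36 36 ∥ 35 36 73 66.
Inner hash: XOR 5b⊕5b⊕52⊕36⊕36⊕36⊕35⊕36⊕73⊕66 = 72.

72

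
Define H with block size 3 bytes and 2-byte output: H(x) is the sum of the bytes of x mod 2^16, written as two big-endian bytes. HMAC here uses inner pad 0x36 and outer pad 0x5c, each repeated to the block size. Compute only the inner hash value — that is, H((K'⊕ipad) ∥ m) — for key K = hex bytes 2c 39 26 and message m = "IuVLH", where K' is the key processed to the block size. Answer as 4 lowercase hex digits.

Key hex bytes 2c 39 26 is exactly B = 3 bytes: K' = 2c 39 26.
K' ⊕ ipad = 1a 0f 10.
Inner input = 1a 0f 10 ∥ 49 75 56 4c 48.
Inner hash: sum = 26+15+16+73+117+86+76+72 = 481 → 01 e1.

01e1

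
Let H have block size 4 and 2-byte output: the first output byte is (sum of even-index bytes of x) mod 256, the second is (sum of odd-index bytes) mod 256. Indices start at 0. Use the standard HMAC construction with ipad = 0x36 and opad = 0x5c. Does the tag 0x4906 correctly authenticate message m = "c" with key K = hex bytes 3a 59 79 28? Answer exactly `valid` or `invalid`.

valid

Key hex bytes 3a 59 79 28 is exactly B = 4 bytes: K' = 3a 59 79 28.
K' ⊕ ipad = 0c 6f 4f 1e; K' ⊕ opad = 66 05 25 74.
Inner hash: even-index sum = 190 mod 256 = 190; odd-index sum = 141 mod 256 = 141 → be 8d.
Outer hash (recomputed tag): even-index sum = 329 mod 256 = 73; odd-index sum = 262 mod 256 = 6 → 49 06.
Recomputed tag = 4906; claimed = 4906 → match.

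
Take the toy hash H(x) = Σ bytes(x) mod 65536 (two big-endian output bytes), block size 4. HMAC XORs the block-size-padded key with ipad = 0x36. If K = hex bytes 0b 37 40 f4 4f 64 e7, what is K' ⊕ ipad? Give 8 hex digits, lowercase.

Key hex bytes 0b 37 40 f4 4f 64 e7 is 7 bytes > B = 4, so hash it first: H(key) = 03 10, then zero-pad to 4 bytes: K' = 03 10 00 00.
XOR each byte with 0x36: 03⊕36=35, 10⊕36=26, 00⊕36=36, 00⊕36=36.

35263636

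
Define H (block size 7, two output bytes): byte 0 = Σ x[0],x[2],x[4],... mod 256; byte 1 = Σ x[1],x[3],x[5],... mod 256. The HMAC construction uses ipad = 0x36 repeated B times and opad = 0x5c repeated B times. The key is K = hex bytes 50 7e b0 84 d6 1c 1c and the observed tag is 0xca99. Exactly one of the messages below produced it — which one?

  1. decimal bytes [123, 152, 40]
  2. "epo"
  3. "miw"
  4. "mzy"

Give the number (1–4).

Key hex bytes 50 7e b0 84 d6 1c 1c is exactly B = 7 bytes: K' = 50 7e b0 84 d6 1c 1c.
K' ⊕ ipad = 66 48 86 b2 e0 2a 2a; K' ⊕ opad = 0c 22 ec d8 8a 40 40.
m1: inner = H(66 48 86 b2 e0 2a 2a 7b 98 28) = 8e c7; tag = H(0c 22 ec d8 8a 40 40 8e c7) = 89c8
m2: inner = H(66 48 86 b2 e0 2a 2a 65 70 6f) = 66 f8; tag = H(0c 22 ec d8 8a 40 40 66 f8) = baa0
m3: inner = H(66 48 86 b2 e0 2a 2a 6d 69 77) = 5f 08; tag = H(0c 22 ec d8 8a 40 40 5f 08) = ca99 ← matches
m4: inner = H(66 48 86 b2 e0 2a 2a 6d 7a 79) = 70 0a; tag = H(0c 22 ec d8 8a 40 40 70 0a) = ccaa

3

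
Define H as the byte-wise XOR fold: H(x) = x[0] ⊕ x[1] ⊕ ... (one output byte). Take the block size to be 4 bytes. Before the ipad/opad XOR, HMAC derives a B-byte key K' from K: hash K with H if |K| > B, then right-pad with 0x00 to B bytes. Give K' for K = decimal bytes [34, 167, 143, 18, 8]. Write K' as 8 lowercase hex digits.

|K| = 5 > B = 4, so first hash the key.
H(K): XOR 22⊕a7⊕8f⊕12⊕08 = 10.
Zero-pad H(K) = 10 to 4 bytes: K' = 10 00 00 00.

10000000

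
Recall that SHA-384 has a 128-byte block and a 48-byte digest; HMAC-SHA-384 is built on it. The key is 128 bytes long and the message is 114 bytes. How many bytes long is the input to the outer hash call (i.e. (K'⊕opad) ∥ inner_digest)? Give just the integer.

176

Key is 128 ≤ 128 bytes, zero-padded: |K'| = 128.
Outer input = (K'⊕opad) ∥ H(inner) → 128 + 48 = 176 bytes.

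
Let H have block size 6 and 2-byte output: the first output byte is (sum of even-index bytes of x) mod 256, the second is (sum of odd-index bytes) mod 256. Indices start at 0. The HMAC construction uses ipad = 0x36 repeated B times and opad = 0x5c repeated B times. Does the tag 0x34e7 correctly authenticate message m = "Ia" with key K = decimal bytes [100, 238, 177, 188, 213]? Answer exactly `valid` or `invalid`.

invalid

Key decimal bytes [100, 238, 177, 188, 213] = 64 ee b1 bc d5 is 5 bytes ≤ B = 6; zero-pad to 6 bytes: K' = 64 ee b1 bc d5 00.
K' ⊕ ipad = 52 d8 87 8a e3 36; K' ⊕ opad = 38 b2 ed e0 89 5c.
Inner hash: even-index sum = 517 mod 256 = 5; odd-index sum = 505 mod 256 = 249 → 05 f9.
Outer hash (recomputed tag): even-index sum = 435 mod 256 = 179; odd-index sum = 743 mod 256 = 231 → b3 e7.
Recomputed tag = b3e7; claimed = 34e7 → mismatch.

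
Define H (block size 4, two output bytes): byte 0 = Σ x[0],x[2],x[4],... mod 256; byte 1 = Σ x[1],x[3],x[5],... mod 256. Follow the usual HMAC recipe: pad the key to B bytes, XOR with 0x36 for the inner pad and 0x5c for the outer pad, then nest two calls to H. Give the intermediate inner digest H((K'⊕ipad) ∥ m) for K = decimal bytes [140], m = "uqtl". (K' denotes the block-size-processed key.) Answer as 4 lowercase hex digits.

d949

Key decimal bytes [140] = 8c is 1 byte ≤ B = 4; zero-pad to 4 bytes: K' = 8c 00 00 00.
K' ⊕ ipad = ba 36 36 36.
Inner input = ba 36 36 36 ∥ 75 71 74 6c.
Inner hash: even-index sum = 473 mod 256 = 217; odd-index sum = 329 mod 256 = 73 → d9 49.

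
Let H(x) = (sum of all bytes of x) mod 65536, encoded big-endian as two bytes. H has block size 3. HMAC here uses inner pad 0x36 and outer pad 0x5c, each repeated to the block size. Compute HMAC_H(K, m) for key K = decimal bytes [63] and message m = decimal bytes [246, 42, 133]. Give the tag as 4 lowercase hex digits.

Key decimal bytes [63] = 3f is 1 byte ≤ B = 3; zero-pad to 3 bytes: K' = 3f 00 00.
K' ⊕ ipad = 09 36 36.  K' ⊕ opad = 63 5c 5c.
Inner input = (K'⊕ipad) ∥ m = 09 36 36 ∥ f6 2a 85.
Inner hash: sum = 9+54+54+246+42+133 = 538 → 02 1a.
Outer input = (K'⊕opad) ∥ inner = 63 5c 5c ∥ 02 1a.
Outer hash (tag): sum = 99+92+92+2+26 = 311 → 01 37.

0137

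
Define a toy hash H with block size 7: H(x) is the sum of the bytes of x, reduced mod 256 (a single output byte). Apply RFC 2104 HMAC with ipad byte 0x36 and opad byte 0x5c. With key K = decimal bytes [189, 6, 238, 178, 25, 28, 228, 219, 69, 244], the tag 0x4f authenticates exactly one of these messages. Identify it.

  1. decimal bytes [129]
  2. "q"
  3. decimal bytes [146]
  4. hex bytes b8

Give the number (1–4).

2

Key decimal bytes [189, 6, 238, 178, 25, 28, 228, 219, 69, 244] = bd 06 ee b2 19 1c e4 db 45 f4 is 10 bytes > B = 7, so hash it first: H(key) = 90, then zero-pad to 7 bytes: K' = 90 00 00 00 00 00 00.
K' ⊕ ipad = a6 36 36 36 36 36 36; K' ⊕ opad = cc 5c 5c 5c 5c 5c 5c.
m1: inner = H(a6 36 36 36 36 36 36 81) = 6b; tag = H(cc 5c 5c 5c 5c 5c 5c 6b) = 5f
m2: inner = H(a6 36 36 36 36 36 36 71) = 5b; tag = H(cc 5c 5c 5c 5c 5c 5c 5b) = 4f ← matches
m3: inner = H(a6 36 36 36 36 36 36 92) = 7c; tag = H(cc 5c 5c 5c 5c 5c 5c 7c) = 70
m4: inner = H(a6 36 36 36 36 36 36 b8) = a2; tag = H(cc 5c 5c 5c 5c 5c 5c a2) = 96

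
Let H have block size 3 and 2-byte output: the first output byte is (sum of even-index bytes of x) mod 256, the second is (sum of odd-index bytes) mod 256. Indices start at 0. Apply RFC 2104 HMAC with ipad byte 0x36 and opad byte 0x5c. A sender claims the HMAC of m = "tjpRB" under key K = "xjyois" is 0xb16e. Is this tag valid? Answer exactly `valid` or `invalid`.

invalid

Key "xjyois" = 78 6a 79 6f 69 73 is 6 bytes > B = 3, so hash it first: H(key) = 5a 4c, then zero-pad to 3 bytes: K' = 5a 4c 00.
K' ⊕ ipad = 6c 7a 36; K' ⊕ opad = 06 10 5c.
Inner hash: even-index sum = 350 mod 256 = 94; odd-index sum = 416 mod 256 = 160 → 5e a0.
Outer hash (recomputed tag): even-index sum = 258 mod 256 = 2; odd-index sum = 110 mod 256 = 110 → 02 6e.
Recomputed tag = 026e; claimed = b16e → mismatch.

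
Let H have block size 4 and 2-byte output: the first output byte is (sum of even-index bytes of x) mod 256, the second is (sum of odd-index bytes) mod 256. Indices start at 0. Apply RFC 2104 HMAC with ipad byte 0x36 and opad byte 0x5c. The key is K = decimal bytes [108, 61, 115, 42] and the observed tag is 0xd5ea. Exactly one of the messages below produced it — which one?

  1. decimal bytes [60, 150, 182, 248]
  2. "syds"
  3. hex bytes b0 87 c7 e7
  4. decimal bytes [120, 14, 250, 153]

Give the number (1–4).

Key decimal bytes [108, 61, 115, 42] = 6c 3d 73 2a is exactly B = 4 bytes: K' = 6c 3d 73 2a.
K' ⊕ ipad = 5a 0b 45 1c; K' ⊕ opad = 30 61 2f 76.
m1: inner = H(5a 0b 45 1c 3c 96 b6 f8) = 91 b5; tag = H(30 61 2f 76 91 b5) = f08c
m2: inner = H(5a 0b 45 1c 73 79 64 73) = 76 13; tag = H(30 61 2f 76 76 13) = d5ea ← matches
m3: inner = H(5a 0b 45 1c b0 87 c7 e7) = 16 95; tag = H(30 61 2f 76 16 95) = 756c
m4: inner = H(5a 0b 45 1c 78 0e fa 99) = 11 ce; tag = H(30 61 2f 76 11 ce) = 70a5

2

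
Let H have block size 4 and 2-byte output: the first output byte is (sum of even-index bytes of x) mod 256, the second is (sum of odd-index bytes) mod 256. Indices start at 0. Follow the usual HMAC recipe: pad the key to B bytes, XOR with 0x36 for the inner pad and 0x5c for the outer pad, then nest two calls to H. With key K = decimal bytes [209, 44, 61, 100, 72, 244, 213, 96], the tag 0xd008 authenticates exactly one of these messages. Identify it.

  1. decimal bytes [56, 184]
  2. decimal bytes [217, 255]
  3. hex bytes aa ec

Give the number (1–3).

Key decimal bytes [209, 44, 61, 100, 72, 244, 213, 96] = d1 2c 3d 64 48 f4 d5 60 is 8 bytes > B = 4, so hash it first: H(key) = 2b e4, then zero-pad to 4 bytes: K' = 2b e4 00 00.
K' ⊕ ipad = 1d d2 36 36; K' ⊕ opad = 77 b8 5c 5c.
m1: inner = H(1d d2 36 36 38 b8) = 8b c0; tag = H(77 b8 5c 5c 8b c0) = 5ed4
m2: inner = H(1d d2 36 36 d9 ff) = 2c 07; tag = H(77 b8 5c 5c 2c 07) = ff1b
m3: inner = H(1d d2 36 36 aa ec) = fd f4; tag = H(77 b8 5c 5c fd f4) = d008 ← matches

3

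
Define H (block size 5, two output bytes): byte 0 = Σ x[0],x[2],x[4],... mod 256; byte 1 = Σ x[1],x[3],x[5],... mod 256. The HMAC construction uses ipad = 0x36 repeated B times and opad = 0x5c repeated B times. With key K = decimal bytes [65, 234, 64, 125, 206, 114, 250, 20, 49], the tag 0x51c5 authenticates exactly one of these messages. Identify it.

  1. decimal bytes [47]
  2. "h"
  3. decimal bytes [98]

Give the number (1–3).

3

Key decimal bytes [65, 234, 64, 125, 206, 114, 250, 20, 49] = 41 ea 40 7d ce 72 fa 14 31 is 9 bytes > B = 5, so hash it first: H(key) = 7a ed, then zero-pad to 5 bytes: K' = 7a ed 00 00 00.
K' ⊕ ipad = 4c db 36 36 36; K' ⊕ opad = 26 b1 5c 5c 5c.
m1: inner = H(4c db 36 36 36 2f) = b8 40; tag = H(26 b1 5c 5c 5c b8 40) = 1ec5
m2: inner = H(4c db 36 36 36 68) = b8 79; tag = H(26 b1 5c 5c 5c b8 79) = 57c5
m3: inner = H(4c db 36 36 36 62) = b8 73; tag = H(26 b1 5c 5c 5c b8 73) = 51c5 ← matches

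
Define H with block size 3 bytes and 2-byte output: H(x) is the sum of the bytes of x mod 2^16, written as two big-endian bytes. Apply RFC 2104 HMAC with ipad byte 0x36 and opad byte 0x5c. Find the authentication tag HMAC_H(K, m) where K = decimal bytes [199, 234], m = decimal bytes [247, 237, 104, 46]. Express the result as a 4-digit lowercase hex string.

022e

Key decimal bytes [199, 234] = c7 ea is 2 bytes ≤ B = 3; zero-pad to 3 bytes: K' = c7 ea 00.
K' ⊕ ipad = f1 dc 36.  K' ⊕ opad = 9b b6 5c.
Inner input = (K'⊕ipad) ∥ m = f1 dc 36 ∥ f7 ed 68 2e.
Inner hash: sum = 241+220+54+247+237+104+46 = 1149 → 04 7d.
Outer input = (K'⊕opad) ∥ inner = 9b b6 5c ∥ 04 7d.
Outer hash (tag): sum = 155+182+92+4+125 = 558 → 02 2e.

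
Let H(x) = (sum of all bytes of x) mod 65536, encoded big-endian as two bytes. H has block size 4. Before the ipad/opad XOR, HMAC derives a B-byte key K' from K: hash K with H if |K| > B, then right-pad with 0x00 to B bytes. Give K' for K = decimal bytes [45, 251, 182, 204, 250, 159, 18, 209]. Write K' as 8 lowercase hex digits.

|K| = 8 > B = 4, so first hash the key.
H(K): sum = 45+251+182+204+250+159+18+209 = 1318 → 05 26.
Zero-pad H(K) = 05 26 to 4 bytes: K' = 05 26 00 00.

05260000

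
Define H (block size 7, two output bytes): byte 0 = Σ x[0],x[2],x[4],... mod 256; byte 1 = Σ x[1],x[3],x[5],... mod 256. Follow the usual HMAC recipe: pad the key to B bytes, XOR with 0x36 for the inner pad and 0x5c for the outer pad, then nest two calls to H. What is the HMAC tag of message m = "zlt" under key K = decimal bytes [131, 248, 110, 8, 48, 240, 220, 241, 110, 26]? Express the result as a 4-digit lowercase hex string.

72ca

Key decimal bytes [131, 248, 110, 8, 48, 240, 220, 241, 110, 26] = 83 f8 6e 08 30 f0 dc f1 6e 1a is 10 bytes > B = 7, so hash it first: H(key) = 6b fb, then zero-pad to 7 bytes: K' = 6b fb 00 00 00 00 00.
K' ⊕ ipad = 5d cd 36 36 36 36 36.  K' ⊕ opad = 37 a7 5c 5c 5c 5c 5c.
Inner input = (K'⊕ipad) ∥ m = 5d cd 36 36 36 36 36 ∥ 7a 6c 74.
Inner hash: even-index sum = 363 mod 256 = 107; odd-index sum = 551 mod 256 = 39 → 6b 27.
Outer input = (K'⊕opad) ∥ inner = 37 a7 5c 5c 5c 5c 5c ∥ 6b 27.
Outer hash (tag): even-index sum = 370 mod 256 = 114; odd-index sum = 458 mod 256 = 202 → 72 ca.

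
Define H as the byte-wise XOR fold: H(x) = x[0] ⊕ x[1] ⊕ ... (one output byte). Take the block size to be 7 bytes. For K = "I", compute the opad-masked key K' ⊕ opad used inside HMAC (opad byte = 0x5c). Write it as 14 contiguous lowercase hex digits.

155c5c5c5c5c5c

Key "I" = 49 is 1 byte ≤ B = 7; zero-pad to 7 bytes: K' = 49 00 00 00 00 00 00.
XOR each byte with 0x5c: 49⊕5c=15, 00⊕5c=5c, 00⊕5c=5c, 00⊕5c=5c, 00⊕5c=5c, 00⊕5c=5c, 00⊕5c=5c.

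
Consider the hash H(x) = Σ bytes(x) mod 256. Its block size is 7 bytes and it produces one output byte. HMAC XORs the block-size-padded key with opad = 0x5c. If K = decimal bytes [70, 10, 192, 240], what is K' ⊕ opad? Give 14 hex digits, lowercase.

Key decimal bytes [70, 10, 192, 240] = 46 0a c0 f0 is 4 bytes ≤ B = 7; zero-pad to 7 bytes: K' = 46 0a c0 f0 00 00 00.
XOR each byte with 0x5c: 46⊕5c=1a, 0a⊕5c=56, c0⊕5c=9c, f0⊕5c=ac, 00⊕5c=5c, 00⊕5c=5c, 00⊕5c=5c.

1a569cac5c5c5c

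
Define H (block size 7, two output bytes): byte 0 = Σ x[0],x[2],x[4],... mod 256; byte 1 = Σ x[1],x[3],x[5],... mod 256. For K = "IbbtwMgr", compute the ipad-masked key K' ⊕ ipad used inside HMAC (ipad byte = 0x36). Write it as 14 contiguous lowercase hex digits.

bfa33636363636

Key "IbbtwMgr" = 49 62 62 74 77 4d 67 72 is 8 bytes > B = 7, so hash it first: H(key) = 89 95, then zero-pad to 7 bytes: K' = 89 95 00 00 00 00 00.
XOR each byte with 0x36: 89⊕36=bf, 95⊕36=a3, 00⊕36=36, 00⊕36=36, 00⊕36=36, 00⊕36=36, 00⊕36=36.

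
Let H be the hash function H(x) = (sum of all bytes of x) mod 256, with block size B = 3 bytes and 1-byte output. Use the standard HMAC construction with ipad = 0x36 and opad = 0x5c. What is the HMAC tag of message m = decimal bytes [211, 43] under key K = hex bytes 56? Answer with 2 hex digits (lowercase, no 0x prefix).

Key hex bytes 56 is 1 byte ≤ B = 3; zero-pad to 3 bytes: K' = 56 00 00.
K' ⊕ ipad = 60 36 36.  K' ⊕ opad = 0a 5c 5c.
Inner input = (K'⊕ipad) ∥ m = 60 36 36 ∥ d3 2b.
Inner hash: sum = 96+54+54+211+43 = 458; mod 256 = 202 → ca.
Outer input = (K'⊕opad) ∥ inner = 0a 5c 5c ∥ ca.
Outer hash (tag): sum = 10+92+92+202 = 396; mod 256 = 140 → 8c.

8c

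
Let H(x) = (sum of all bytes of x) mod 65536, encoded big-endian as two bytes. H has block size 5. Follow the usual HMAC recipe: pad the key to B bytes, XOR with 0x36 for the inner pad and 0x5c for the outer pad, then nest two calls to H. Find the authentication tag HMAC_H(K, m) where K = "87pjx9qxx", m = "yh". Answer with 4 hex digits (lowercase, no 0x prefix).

Key "87pjx9qxx" = 38 37 70 6a 78 39 71 78 78 is 9 bytes > B = 5, so hash it first: H(key) = 03 5b, then zero-pad to 5 bytes: K' = 03 5b 00 00 00.
K' ⊕ ipad = 35 6d 36 36 36.  K' ⊕ opad = 5f 07 5c 5c 5c.
Inner input = (K'⊕ipad) ∥ m = 35 6d 36 36 36 ∥ 79 68.
Inner hash: sum = 53+109+54+54+54+121+104 = 549 → 02 25.
Outer input = (K'⊕opad) ∥ inner = 5f 07 5c 5c 5c ∥ 02 25.
Outer hash (tag): sum = 95+7+92+92+92+2+37 = 417 → 01 a1.

01a1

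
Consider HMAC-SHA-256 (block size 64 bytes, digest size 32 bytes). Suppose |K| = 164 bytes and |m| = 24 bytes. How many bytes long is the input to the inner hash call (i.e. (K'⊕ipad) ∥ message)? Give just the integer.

Key is 164 > 64 bytes, so it is hashed to 32 bytes then zero-padded to 64: |K'| = 64.
Inner input = (K'⊕ipad) ∥ m → 64 + 24 = 88 bytes.

88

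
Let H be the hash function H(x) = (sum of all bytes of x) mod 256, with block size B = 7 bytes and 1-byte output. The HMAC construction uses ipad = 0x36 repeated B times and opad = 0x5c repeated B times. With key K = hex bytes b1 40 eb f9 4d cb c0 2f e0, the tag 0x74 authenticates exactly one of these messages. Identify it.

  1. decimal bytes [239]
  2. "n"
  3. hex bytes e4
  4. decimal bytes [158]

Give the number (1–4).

4

Key hex bytes b1 40 eb f9 4d cb c0 2f e0 is 9 bytes > B = 7, so hash it first: H(key) = bc, then zero-pad to 7 bytes: K' = bc 00 00 00 00 00 00.
K' ⊕ ipad = 8a 36 36 36 36 36 36; K' ⊕ opad = e0 5c 5c 5c 5c 5c 5c.
m1: inner = H(8a 36 36 36 36 36 36 ef) = bd; tag = H(e0 5c 5c 5c 5c 5c 5c bd) = c5
m2: inner = H(8a 36 36 36 36 36 36 6e) = 3c; tag = H(e0 5c 5c 5c 5c 5c 5c 3c) = 44
m3: inner = H(8a 36 36 36 36 36 36 e4) = b2; tag = H(e0 5c 5c 5c 5c 5c 5c b2) = ba
m4: inner = H(8a 36 36 36 36 36 36 9e) = 6c; tag = H(e0 5c 5c 5c 5c 5c 5c 6c) = 74 ← matches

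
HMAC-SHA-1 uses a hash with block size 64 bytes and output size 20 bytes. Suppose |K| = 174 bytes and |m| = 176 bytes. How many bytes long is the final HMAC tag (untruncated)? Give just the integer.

The tag is one SHA-1 digest: 20 bytes.

20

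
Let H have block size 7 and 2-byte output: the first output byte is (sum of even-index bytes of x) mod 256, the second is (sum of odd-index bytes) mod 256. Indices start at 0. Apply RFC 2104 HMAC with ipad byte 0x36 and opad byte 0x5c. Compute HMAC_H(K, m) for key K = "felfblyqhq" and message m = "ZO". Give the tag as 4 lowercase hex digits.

Key "felfblyqhq" = 66 65 6c 66 62 6c 79 71 68 71 is 10 bytes > B = 7, so hash it first: H(key) = 15 19, then zero-pad to 7 bytes: K' = 15 19 00 00 00 00 00.
K' ⊕ ipad = 23 2f 36 36 36 36 36.  K' ⊕ opad = 49 45 5c 5c 5c 5c 5c.
Inner input = (K'⊕ipad) ∥ m = 23 2f 36 36 36 36 36 ∥ 5a 4f.
Inner hash: even-index sum = 276 mod 256 = 20; odd-index sum = 245 mod 256 = 245 → 14 f5.
Outer input = (K'⊕opad) ∥ inner = 49 45 5c 5c 5c 5c 5c ∥ 14 f5.
Outer hash (tag): even-index sum = 594 mod 256 = 82; odd-index sum = 273 mod 256 = 17 → 52 11.

5211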